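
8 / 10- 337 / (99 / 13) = -21509/495 = -43.45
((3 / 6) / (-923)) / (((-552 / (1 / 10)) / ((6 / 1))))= 1/1698320 = 0.00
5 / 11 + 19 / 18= 299/198 = 1.51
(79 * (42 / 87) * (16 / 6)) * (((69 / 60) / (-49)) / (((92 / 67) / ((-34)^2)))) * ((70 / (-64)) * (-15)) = -7648385/232 = -32967.18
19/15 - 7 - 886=-13376/15 = -891.73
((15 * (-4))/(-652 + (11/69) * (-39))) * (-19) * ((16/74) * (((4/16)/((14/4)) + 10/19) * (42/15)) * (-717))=449.38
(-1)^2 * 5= 5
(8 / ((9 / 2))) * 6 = 32/3 = 10.67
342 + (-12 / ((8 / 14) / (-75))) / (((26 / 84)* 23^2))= 2418084/6877 = 351.62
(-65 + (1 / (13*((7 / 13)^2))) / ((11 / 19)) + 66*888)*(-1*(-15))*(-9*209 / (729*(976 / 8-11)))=-999239260/48951 = -20413.05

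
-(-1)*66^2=4356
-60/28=-15/7 = -2.14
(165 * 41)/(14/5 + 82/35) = 15785/12 = 1315.42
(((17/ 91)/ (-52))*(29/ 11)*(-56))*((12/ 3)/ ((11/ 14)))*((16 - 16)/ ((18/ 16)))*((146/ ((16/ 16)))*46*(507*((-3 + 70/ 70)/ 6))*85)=0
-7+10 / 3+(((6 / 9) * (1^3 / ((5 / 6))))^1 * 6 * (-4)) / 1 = -343/15 = -22.87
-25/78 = -0.32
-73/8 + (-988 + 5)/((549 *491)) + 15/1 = 12661409/2156472 = 5.87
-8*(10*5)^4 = -50000000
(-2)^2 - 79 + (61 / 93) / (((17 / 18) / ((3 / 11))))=-433677/5797 = -74.81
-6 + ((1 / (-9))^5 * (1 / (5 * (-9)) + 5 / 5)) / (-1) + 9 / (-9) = -18600391/2657205 = -7.00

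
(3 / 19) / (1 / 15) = 2.37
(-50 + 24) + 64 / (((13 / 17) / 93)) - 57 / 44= 4436483/572 = 7756.09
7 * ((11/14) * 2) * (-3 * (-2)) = 66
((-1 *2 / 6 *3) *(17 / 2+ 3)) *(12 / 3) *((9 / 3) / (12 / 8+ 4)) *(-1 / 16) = 69/44 = 1.57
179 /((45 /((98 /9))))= 17542/405 = 43.31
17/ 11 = 1.55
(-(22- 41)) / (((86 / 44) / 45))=18810/43 = 437.44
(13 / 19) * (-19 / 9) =-13/9 = -1.44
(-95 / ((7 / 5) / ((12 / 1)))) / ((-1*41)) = 5700/287 = 19.86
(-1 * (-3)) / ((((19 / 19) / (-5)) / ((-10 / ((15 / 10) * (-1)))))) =-100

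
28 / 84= 0.33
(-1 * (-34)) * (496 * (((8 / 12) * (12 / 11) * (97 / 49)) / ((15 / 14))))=22660.54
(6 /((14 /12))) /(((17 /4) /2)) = 288/119 = 2.42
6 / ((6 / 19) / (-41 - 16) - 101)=-2166/36463 = -0.06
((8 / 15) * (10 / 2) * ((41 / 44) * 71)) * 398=2317156/33 = 70216.85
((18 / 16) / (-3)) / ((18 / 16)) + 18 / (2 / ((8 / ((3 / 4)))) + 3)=271/51 = 5.31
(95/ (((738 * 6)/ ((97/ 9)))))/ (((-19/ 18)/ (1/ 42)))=-485/92988 = -0.01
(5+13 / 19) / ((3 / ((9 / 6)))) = 54/19 = 2.84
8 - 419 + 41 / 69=-28318/69 = -410.41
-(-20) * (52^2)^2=146232320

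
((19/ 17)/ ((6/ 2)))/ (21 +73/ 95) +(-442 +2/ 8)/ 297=-116299/79101 = -1.47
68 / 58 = 34/29 = 1.17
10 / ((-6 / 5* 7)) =-25/21 = -1.19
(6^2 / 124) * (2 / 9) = 2/31 = 0.06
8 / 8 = 1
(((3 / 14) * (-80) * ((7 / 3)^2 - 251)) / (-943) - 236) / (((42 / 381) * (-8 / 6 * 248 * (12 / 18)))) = 453571737/45837344 = 9.90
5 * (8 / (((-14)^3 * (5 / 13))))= -13/343 = -0.04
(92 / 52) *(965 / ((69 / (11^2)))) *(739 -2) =86055805/39 = 2206559.10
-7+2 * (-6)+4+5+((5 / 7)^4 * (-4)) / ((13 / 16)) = -352130/31213 = -11.28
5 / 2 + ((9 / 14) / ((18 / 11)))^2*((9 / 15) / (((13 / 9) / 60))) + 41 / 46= 424167/58604 = 7.24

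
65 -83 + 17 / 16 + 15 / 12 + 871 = 13685/16 = 855.31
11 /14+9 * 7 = 893/14 = 63.79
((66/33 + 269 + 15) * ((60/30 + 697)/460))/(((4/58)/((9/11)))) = 2371707/460 = 5155.88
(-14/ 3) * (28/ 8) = -16.33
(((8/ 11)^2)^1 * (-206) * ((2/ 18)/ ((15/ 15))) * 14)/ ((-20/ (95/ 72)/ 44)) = 438368/891 = 492.00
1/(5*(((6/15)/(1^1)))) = 1/2 = 0.50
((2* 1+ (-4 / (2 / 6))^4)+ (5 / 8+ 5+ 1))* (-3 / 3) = -165957/8 = -20744.62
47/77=0.61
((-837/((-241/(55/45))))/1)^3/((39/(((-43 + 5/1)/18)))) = -753384599/181967773 = -4.14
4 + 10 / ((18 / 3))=17/3 = 5.67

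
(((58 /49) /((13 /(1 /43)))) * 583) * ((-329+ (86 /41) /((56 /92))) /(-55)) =287216116/39306085 = 7.31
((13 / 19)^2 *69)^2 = 135978921/130321 = 1043.42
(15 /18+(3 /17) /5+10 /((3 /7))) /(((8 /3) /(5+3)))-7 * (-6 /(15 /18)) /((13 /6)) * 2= 52655/442 = 119.13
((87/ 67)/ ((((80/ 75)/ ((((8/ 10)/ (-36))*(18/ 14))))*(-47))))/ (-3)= -87/352688 = 0.00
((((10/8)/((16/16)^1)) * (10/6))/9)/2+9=1969/216 = 9.12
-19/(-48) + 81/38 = 2305/912 = 2.53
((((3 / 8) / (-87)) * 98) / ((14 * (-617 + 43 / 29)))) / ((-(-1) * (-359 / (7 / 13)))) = -7/95206800 = 0.00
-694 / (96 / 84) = -2429/4 = -607.25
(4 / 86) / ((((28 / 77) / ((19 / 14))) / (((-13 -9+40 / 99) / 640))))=-20311/3467520 = -0.01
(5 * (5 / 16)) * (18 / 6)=75/16 = 4.69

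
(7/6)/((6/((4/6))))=0.13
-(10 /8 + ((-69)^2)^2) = -90668489/4 = -22667122.25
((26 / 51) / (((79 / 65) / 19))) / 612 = 16055/1232874 = 0.01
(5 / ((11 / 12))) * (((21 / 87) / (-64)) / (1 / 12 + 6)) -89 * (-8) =66321061/93148 = 712.00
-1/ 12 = -0.08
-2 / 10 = -1/5 = -0.20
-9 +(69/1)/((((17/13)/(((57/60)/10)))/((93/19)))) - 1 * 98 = -280379/3400 = -82.46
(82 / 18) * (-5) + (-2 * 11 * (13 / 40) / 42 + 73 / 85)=-946301/42840 = -22.09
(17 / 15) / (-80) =-17/1200 = -0.01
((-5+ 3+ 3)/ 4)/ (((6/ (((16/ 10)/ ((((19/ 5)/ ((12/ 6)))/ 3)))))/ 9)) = 18/19 = 0.95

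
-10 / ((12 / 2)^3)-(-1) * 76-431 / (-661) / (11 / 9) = 60062945/785268 = 76.49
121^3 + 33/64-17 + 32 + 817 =113433185/64 = 1772393.52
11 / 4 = 2.75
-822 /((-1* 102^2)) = 137/1734 = 0.08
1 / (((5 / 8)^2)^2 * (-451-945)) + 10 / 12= 1084481/1308750 = 0.83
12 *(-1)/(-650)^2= -3/105625 = 0.00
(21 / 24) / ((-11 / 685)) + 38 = -1451/88 = -16.49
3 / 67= 0.04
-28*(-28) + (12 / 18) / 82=784.01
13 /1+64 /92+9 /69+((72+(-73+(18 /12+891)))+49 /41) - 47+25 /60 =9731057/11316 = 859.94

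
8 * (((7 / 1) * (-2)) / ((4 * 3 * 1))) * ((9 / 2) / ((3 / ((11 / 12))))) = -77/6 = -12.83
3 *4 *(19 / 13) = 228/13 = 17.54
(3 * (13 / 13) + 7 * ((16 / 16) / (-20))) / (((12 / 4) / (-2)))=-53/30 = -1.77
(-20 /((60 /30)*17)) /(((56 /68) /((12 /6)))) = -10/7 = -1.43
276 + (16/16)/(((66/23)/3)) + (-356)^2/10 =1424571/110 = 12950.65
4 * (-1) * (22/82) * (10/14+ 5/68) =-4125/4879 = -0.85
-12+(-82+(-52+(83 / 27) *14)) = -2780/27 = -102.96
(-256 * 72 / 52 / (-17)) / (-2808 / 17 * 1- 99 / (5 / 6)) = -1280/17433 = -0.07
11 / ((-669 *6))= -11/4014 = 0.00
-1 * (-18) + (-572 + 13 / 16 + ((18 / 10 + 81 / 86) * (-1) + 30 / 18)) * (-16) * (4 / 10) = 11869552/3225 = 3680.48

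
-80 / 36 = -2.22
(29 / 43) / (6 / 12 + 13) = 58/1161 = 0.05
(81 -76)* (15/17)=75/17 = 4.41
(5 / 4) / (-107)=-5/428 = -0.01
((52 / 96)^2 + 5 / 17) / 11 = 523/9792 = 0.05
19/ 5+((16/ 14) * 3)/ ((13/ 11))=3049/455 = 6.70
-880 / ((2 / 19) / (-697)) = 5826920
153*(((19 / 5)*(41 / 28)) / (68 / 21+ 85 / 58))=181.00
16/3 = 5.33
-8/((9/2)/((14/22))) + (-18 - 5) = -24.13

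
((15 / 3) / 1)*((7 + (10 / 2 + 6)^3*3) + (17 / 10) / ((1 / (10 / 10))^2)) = 40017/2 = 20008.50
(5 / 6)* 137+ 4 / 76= 13021/114 = 114.22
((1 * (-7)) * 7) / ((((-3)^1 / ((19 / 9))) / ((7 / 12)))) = 6517/324 = 20.11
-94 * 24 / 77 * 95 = -214320/77 = -2783.38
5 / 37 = 0.14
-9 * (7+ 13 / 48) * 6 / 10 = -3141/80 = -39.26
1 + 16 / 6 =11/3 = 3.67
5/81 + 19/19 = 86/81 = 1.06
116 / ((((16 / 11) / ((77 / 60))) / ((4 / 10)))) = 24563/600 = 40.94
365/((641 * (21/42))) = 730/641 = 1.14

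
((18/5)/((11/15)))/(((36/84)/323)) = 40698/11 = 3699.82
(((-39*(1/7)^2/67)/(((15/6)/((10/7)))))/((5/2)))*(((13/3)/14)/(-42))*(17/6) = 2873/50673105 = 0.00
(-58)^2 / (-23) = -146.26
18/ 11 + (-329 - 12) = -3733/11 = -339.36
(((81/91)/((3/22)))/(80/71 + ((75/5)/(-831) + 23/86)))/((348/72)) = 669779352/682495541 = 0.98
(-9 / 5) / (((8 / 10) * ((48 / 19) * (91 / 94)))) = -2679/2912 = -0.92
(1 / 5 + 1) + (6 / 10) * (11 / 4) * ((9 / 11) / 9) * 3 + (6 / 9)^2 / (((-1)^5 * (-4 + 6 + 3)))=281/180 = 1.56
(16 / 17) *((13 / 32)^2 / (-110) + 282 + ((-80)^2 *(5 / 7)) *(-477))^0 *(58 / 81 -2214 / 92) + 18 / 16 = -5282897/253368 = -20.85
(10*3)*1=30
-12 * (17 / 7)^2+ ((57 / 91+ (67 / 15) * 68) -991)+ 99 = -6291163/9555 = -658.42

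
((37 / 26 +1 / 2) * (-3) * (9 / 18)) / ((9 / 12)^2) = -200/39 = -5.13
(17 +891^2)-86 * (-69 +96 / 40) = 3998128/5 = 799625.60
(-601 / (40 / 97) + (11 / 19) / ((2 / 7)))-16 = -1118263/760 = -1471.40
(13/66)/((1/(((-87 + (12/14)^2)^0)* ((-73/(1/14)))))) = -6643/33 = -201.30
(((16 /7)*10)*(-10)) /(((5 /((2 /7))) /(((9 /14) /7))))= -2880/2401 = -1.20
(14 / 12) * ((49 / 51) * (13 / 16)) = 4459/4896 = 0.91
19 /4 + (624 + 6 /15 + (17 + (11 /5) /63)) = 814193/1260 = 646.18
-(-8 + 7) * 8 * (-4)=-32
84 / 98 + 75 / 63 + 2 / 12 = 31/14 = 2.21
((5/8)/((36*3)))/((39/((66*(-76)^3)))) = -4299.09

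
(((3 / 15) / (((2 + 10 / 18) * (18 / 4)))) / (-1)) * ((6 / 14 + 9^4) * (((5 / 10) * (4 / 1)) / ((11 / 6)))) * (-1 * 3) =661392/1771 = 373.46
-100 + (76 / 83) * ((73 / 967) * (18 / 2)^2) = -7576712/80261 = -94.40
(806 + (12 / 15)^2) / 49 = 20166/1225 = 16.46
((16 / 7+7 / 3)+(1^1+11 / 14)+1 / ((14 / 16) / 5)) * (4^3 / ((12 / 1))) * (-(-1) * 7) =452.44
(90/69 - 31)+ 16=-315/23 = -13.70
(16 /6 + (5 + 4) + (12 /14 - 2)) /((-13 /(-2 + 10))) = -136/21 = -6.48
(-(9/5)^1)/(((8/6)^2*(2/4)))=-81/40 = -2.02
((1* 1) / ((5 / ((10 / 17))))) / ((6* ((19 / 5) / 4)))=20/969 = 0.02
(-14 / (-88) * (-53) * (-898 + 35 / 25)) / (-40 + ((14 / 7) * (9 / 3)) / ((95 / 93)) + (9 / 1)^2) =31600667/195932 = 161.28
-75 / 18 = -4.17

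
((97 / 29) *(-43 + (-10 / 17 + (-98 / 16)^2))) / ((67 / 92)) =-14740217/528496 = -27.89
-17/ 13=-1.31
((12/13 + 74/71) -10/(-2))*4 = 25716/923 = 27.86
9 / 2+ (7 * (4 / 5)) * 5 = 65/2 = 32.50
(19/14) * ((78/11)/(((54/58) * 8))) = 7163/5544 = 1.29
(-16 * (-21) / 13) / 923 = 336/11999 = 0.03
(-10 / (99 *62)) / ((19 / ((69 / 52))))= -115/1010724 = 0.00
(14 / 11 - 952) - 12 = -10590/11 = -962.73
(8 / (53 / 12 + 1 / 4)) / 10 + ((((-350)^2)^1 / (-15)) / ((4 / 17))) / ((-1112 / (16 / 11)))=7316272/160545 = 45.57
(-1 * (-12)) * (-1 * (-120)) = 1440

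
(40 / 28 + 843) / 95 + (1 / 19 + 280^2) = 52141946/665 = 78408.94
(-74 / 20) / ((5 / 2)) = -37/25 = -1.48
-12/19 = -0.63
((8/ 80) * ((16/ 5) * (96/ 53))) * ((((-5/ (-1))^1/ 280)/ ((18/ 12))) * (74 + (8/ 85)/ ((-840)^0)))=403072/788375 = 0.51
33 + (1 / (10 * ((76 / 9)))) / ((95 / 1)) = 2382609/72200 = 33.00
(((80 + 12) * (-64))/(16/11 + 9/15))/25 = -64768/565 = -114.63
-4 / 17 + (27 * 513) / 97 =235079/1649 = 142.56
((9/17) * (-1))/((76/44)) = -99/323 = -0.31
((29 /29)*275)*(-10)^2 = 27500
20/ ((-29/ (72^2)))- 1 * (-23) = -103013/29 = -3552.17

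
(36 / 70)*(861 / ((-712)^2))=1107/1267360 = 0.00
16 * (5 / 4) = 20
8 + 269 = 277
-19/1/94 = -19/94 = -0.20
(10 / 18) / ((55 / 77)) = 7/9 = 0.78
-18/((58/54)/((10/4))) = -1215/29 = -41.90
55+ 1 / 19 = 1046/19 = 55.05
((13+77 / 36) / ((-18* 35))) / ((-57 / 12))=109/21546 = 0.01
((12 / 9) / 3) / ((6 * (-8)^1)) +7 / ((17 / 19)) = 14347/1836 = 7.81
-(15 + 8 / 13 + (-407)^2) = -165664.62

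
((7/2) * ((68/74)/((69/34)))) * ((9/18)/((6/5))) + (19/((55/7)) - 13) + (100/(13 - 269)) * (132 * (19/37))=-245329883/6739920 = -36.40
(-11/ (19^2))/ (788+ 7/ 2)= -22/571463 = 0.00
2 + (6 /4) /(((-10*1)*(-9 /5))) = 25/12 = 2.08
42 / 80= 0.52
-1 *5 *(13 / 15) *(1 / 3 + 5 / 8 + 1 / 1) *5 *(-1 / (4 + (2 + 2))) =3055/576 = 5.30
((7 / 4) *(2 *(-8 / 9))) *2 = -56/9 = -6.22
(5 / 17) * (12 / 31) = 60/527 = 0.11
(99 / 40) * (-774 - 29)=-79497/40 = -1987.42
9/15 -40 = -197/5 = -39.40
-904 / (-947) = 904/947 = 0.95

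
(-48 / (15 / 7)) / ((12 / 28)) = -784/15 = -52.27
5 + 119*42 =5003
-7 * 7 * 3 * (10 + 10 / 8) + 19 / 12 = -9913/6 = -1652.17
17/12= 1.42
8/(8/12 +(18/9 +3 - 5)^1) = 12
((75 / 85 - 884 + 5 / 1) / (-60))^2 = 1547536/7225 = 214.19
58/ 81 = 0.72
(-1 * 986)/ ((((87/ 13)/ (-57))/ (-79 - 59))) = -1158924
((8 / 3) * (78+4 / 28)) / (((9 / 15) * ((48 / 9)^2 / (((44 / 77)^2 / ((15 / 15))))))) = 2735/686 = 3.99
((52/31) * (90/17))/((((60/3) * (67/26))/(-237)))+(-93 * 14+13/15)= -710754373/529635 = -1341.97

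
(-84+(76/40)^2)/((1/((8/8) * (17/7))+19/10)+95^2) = -136663/15346430 = -0.01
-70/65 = -14/13 = -1.08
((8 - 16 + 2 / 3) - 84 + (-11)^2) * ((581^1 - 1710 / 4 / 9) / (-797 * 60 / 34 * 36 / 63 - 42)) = -11300597/603828 = -18.71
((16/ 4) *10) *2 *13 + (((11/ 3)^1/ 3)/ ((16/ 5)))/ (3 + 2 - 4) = 149815/144 = 1040.38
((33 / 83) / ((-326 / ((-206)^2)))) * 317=-16406.35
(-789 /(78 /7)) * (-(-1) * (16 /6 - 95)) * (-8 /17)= -2039828/663 = -3076.66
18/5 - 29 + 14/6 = -346/15 = -23.07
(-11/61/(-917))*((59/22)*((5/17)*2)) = 295/950929 = 0.00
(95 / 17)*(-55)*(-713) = 3725425/17 = 219142.65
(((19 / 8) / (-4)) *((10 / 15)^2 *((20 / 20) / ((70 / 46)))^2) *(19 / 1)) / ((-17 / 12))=190969/124950 = 1.53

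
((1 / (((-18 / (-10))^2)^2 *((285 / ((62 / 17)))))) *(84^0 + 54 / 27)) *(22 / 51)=170500/108079353 = 0.00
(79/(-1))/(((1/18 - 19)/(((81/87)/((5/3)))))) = 115182/49445 = 2.33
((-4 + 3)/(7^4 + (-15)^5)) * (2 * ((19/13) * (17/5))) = 323/24601655 = 0.00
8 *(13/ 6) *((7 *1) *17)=6188/3 = 2062.67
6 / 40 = 3/20 = 0.15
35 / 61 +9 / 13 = 1004/793 = 1.27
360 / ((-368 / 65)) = -2925/46 = -63.59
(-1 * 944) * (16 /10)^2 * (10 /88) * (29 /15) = -438016/825 = -530.93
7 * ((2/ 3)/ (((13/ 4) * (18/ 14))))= 1.12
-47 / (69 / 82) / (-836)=1927/28842 = 0.07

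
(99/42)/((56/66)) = 1089/392 = 2.78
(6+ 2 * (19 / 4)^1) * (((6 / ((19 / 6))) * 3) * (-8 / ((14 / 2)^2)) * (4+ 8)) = -160704/931 = -172.61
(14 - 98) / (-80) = 21/20 = 1.05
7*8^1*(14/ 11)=784/11 = 71.27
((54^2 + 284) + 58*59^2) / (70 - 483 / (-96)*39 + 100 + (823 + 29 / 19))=124699584/723973 = 172.24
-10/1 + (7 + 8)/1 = 5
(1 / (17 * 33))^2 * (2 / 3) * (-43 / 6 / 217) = -43/614650113 = 0.00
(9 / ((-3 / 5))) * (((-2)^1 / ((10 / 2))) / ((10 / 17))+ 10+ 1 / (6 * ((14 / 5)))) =-19697/140 = -140.69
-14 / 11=-1.27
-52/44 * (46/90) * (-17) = 5083/495 = 10.27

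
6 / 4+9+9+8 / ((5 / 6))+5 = 341/10 = 34.10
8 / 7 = 1.14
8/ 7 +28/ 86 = 442/301 = 1.47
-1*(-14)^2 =-196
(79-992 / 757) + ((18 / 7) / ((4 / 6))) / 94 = 38718077/498106 = 77.73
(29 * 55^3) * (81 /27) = 14474625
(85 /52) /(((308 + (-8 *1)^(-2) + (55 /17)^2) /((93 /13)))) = 36552720/995521033 = 0.04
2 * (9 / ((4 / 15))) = 135/2 = 67.50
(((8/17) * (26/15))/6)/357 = 104/273105 = 0.00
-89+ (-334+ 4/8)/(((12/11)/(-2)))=6269/12 = 522.42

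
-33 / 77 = -3/7 = -0.43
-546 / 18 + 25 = -5.33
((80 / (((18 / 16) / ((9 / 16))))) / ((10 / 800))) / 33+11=3563/33 = 107.97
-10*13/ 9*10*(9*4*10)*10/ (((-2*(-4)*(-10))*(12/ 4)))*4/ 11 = 26000/33 = 787.88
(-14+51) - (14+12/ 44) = 250/11 = 22.73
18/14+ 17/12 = 227/84 = 2.70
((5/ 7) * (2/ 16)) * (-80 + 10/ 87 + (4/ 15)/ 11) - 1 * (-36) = 257863/8932 = 28.87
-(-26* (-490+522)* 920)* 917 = 701908480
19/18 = 1.06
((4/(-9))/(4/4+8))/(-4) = 1/81 = 0.01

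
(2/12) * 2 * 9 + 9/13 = 48/13 = 3.69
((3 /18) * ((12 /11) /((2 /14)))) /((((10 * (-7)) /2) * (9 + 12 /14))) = -14/3795 = 0.00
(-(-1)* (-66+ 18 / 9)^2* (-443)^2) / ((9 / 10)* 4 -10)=-125599360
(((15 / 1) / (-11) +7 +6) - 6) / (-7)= -62/77 = -0.81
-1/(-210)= 1/210 = 0.00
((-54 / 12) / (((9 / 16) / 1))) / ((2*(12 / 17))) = -17/3 = -5.67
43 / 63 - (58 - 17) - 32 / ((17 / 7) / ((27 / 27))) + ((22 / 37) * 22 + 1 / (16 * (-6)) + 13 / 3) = -36.09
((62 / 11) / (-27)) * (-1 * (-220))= -45.93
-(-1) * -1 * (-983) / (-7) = -983/7 = -140.43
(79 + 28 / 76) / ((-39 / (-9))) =348/19 = 18.32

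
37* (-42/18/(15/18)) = -518/5 = -103.60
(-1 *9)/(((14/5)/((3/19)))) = -0.51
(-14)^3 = -2744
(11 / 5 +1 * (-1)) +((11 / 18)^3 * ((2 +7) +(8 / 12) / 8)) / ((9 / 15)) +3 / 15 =5096639/1049760 = 4.86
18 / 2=9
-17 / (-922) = 17/922 = 0.02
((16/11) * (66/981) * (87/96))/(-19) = -29/6213 = 0.00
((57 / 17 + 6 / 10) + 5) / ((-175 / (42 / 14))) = -2283/14875 = -0.15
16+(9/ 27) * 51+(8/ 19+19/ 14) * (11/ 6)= 57871/1596 = 36.26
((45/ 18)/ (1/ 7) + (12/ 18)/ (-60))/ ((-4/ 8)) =-1574/45 = -34.98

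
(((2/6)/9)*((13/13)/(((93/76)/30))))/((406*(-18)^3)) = -95/247730238 = 0.00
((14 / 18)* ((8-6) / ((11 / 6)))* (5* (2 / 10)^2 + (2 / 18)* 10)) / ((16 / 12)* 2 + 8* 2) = 59/990 = 0.06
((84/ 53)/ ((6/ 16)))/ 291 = 224/15423 = 0.01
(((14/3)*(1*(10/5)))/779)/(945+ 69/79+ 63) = 2212/186261237 = 0.00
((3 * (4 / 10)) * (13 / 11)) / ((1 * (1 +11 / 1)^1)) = 13/110 = 0.12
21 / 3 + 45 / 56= 437/56 = 7.80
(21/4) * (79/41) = 1659/164 = 10.12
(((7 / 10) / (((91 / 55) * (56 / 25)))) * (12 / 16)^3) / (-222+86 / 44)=-81675/225551872 = 0.00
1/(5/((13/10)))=0.26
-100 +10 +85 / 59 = -5225/59 = -88.56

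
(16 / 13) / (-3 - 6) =-0.14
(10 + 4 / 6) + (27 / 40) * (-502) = -19691/60 = -328.18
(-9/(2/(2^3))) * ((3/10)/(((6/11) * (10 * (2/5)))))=-99/20 = -4.95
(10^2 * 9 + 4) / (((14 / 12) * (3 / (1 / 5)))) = 1808/35 = 51.66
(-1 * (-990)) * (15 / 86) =7425/43 = 172.67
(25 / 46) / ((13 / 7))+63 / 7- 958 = -567327/598 = -948.71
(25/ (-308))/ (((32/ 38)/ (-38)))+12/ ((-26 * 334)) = 19585883/5349344 = 3.66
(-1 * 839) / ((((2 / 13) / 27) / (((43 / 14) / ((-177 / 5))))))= 21105045/1652 = 12775.45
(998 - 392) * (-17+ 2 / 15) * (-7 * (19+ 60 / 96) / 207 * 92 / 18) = 28082747/810 = 34670.06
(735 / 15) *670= 32830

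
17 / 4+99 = 413/4 = 103.25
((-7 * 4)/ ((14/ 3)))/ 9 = -2/3 = -0.67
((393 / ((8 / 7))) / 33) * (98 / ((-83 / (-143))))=584129/332 = 1759.42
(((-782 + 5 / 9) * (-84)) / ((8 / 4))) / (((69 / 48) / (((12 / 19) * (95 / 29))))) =31507840/667 = 47238.14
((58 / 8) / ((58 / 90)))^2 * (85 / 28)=172125/448 = 384.21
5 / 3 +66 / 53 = 463/159 = 2.91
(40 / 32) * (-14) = -35/2 = -17.50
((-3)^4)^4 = 43046721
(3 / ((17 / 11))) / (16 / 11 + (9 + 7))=121/1088 = 0.11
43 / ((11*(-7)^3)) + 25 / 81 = 90842/305613 = 0.30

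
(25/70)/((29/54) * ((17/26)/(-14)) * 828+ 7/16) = -1560/88801 = -0.02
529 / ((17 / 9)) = 4761/17 = 280.06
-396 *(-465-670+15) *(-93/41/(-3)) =13749120/41 = 335344.39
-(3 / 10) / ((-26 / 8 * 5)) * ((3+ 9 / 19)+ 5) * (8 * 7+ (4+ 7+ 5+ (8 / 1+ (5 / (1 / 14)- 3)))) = 142002/6175 = 23.00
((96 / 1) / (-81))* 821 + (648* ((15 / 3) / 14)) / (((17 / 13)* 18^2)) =-3124613/3213 = -972.49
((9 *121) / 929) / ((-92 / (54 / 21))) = -9801/299138 = -0.03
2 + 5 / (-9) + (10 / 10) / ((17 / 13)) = 338/153 = 2.21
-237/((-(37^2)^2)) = 237/1874161 = 0.00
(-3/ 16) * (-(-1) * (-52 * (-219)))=-8541/4 = -2135.25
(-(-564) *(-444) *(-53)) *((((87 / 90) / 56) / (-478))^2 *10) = 77512447/447828640 = 0.17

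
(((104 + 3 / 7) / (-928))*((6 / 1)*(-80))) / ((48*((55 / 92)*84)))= 16813/750288 = 0.02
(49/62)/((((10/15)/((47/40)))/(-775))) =-34545/32 = -1079.53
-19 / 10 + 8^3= 5101/10 = 510.10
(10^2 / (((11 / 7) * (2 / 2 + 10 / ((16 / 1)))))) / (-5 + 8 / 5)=-28000/2431 = -11.52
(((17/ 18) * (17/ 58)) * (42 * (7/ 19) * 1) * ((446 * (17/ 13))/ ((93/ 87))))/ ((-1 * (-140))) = 7669193/459420 = 16.69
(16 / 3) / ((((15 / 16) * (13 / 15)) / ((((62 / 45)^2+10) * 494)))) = 234386432/6075 = 38582.13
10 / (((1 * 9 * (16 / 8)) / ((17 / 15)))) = 17/27 = 0.63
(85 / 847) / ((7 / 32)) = 0.46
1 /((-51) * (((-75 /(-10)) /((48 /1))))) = -32/255 = -0.13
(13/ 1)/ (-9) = -13/9 = -1.44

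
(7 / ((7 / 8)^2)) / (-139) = -64/973 = -0.07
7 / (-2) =-7/2 = -3.50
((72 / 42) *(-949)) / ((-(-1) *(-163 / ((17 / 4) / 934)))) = 48399/1065694 = 0.05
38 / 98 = 0.39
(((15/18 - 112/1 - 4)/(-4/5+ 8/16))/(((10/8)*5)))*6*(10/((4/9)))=8292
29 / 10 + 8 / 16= 17/5 = 3.40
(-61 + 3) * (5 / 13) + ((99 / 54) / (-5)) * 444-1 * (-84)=-6572/65 = -101.11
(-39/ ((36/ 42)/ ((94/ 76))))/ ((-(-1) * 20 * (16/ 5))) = -4277/4864 = -0.88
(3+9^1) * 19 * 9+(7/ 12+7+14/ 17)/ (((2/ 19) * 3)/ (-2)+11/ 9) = 2059.90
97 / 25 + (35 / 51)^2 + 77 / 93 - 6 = -0.82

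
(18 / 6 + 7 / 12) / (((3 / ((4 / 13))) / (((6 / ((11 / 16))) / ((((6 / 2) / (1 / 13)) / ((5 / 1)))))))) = 0.41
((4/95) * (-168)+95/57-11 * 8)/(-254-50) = 26621/86640 = 0.31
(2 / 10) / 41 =1/205 = 0.00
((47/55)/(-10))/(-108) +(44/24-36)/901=-1987153/53519400 = -0.04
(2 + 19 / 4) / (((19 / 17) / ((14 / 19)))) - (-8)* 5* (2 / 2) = 32093/722 = 44.45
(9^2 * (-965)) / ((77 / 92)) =-7191180/77 = -93391.95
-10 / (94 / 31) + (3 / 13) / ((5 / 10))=-1733/611 = -2.84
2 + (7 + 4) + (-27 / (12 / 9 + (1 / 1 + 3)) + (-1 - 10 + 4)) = 15/16 = 0.94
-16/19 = -0.84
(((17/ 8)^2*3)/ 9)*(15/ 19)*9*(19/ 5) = 2601/64 = 40.64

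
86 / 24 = 43/12 = 3.58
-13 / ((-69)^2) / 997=-13/4746717 = 0.00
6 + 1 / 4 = 25/4 = 6.25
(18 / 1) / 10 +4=29/5 = 5.80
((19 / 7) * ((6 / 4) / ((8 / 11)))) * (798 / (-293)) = -15.25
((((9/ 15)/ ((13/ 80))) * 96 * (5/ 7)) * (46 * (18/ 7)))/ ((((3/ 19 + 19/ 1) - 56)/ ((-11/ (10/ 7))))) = 99677952/15925 = 6259.21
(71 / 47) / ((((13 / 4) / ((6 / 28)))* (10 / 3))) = 639/21385 = 0.03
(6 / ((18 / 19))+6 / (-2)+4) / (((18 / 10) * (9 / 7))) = 770/243 = 3.17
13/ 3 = 4.33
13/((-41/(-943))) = 299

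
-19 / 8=-2.38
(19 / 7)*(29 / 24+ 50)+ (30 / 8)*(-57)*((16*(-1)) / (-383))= 8368873/64344 = 130.06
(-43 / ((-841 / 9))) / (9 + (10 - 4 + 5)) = 387/16820 = 0.02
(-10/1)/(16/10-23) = 50/107 = 0.47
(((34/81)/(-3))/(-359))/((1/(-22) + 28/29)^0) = 34/87237 = 0.00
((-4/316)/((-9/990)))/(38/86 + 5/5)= 2365/2449 = 0.97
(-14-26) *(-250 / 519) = 10000/519 = 19.27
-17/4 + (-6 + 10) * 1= -1/4 = -0.25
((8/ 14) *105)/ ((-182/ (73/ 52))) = -1095/2366 = -0.46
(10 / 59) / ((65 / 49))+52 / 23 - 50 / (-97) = 4969436/1711177 = 2.90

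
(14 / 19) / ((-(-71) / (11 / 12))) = 77/8094 = 0.01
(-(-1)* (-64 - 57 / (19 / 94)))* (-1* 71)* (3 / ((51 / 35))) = 859810/17 = 50577.06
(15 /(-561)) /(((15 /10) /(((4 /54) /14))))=-10/106029 = 0.00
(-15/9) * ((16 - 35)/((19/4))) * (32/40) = 16/3 = 5.33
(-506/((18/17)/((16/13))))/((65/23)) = -1582768/7605 = -208.12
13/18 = 0.72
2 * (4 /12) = 2/3 = 0.67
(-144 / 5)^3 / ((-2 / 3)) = 35831.81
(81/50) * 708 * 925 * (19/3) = 6719274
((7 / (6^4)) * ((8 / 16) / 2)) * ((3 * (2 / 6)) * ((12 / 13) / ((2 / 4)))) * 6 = 7/468 = 0.01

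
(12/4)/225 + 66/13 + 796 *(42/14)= 2333263/975 = 2393.09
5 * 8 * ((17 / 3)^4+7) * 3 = 3363520/27 = 124574.81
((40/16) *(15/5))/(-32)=-15/64 = -0.23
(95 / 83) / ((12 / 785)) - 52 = 22.87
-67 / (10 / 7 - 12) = 469/74 = 6.34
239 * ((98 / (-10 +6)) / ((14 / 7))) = -11711/4 = -2927.75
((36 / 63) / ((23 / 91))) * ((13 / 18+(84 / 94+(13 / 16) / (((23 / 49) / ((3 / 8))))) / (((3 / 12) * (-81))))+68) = 833485913/5370408 = 155.20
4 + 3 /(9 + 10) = 79/19 = 4.16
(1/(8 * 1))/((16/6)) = 3/64 = 0.05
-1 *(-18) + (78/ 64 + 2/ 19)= 19.32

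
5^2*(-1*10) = -250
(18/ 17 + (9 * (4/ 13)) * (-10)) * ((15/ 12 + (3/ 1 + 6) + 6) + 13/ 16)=-61803/136 = -454.43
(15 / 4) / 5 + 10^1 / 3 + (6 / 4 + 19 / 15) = 137/20 = 6.85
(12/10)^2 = 36/25 = 1.44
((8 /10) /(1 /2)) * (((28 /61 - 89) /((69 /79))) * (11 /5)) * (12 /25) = -150191008/876875 = -171.28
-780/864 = -65/72 = -0.90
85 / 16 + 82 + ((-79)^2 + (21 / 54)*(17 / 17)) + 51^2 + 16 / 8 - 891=1157861/144 = 8040.70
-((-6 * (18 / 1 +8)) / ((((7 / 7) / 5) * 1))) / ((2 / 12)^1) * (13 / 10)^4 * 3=10024911/250 = 40099.64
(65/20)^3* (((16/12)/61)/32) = 0.02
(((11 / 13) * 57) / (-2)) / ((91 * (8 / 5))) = -3135/18928 = -0.17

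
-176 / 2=-88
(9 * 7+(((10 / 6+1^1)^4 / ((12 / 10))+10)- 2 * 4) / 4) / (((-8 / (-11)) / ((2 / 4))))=395791/7776 = 50.90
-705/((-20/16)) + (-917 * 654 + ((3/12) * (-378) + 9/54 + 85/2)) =-599205.83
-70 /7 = -10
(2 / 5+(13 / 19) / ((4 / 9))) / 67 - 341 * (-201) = 26045591/380 = 68541.03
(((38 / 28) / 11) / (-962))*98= -0.01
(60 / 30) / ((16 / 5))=5/8 = 0.62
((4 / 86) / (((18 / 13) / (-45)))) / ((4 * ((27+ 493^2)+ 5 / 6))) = -195/125427646 = 0.00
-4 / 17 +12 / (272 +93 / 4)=-3908/20077 = -0.19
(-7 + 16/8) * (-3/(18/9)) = 15/2 = 7.50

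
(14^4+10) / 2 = 19213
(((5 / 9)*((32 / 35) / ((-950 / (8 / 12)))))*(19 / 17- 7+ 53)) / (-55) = 2848/9326625 = 0.00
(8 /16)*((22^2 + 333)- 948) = -131/2 = -65.50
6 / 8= 3/4 = 0.75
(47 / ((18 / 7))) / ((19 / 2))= 329/171 = 1.92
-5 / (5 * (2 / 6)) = -3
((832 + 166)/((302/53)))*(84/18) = 370258/453 = 817.35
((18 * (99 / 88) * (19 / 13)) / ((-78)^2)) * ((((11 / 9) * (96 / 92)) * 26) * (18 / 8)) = 5643/15548 = 0.36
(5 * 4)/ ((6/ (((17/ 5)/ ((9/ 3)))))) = 34/9 = 3.78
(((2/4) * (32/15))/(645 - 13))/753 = 2/892305 = 0.00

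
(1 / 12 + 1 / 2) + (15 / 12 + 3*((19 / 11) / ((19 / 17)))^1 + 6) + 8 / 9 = 2645/198 = 13.36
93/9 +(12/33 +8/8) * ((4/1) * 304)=55061/33 = 1668.52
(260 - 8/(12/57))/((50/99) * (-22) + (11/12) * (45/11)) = -7992/265 = -30.16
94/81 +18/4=917/162 = 5.66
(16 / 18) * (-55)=-440/9 = -48.89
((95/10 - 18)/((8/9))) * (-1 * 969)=9266.06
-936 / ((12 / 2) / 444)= -69264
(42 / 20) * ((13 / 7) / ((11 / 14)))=273/55 = 4.96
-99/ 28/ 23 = -99/644 = -0.15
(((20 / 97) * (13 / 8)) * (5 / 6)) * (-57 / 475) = -13/388 = -0.03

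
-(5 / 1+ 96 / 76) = -119/19 = -6.26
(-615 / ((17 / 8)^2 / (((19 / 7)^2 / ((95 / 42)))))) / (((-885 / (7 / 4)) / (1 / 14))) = 37392/596785 = 0.06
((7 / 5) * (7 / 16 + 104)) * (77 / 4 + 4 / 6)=931861/320 = 2912.07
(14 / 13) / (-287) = -2/533 = 0.00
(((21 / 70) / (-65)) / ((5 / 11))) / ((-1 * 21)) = 11/22750 = 0.00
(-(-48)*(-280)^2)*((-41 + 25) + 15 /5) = -48921600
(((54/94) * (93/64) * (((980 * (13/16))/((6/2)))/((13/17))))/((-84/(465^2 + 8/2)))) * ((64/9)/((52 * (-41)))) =306795685/123328 = 2487.64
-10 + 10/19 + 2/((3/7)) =-274/57 = -4.81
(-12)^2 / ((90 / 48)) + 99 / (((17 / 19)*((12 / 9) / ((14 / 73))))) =1150593/12410 = 92.71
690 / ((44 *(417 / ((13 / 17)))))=1495/51986 = 0.03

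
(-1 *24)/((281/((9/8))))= -27/281 = -0.10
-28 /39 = -0.72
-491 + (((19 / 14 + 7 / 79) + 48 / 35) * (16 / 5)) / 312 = -490.97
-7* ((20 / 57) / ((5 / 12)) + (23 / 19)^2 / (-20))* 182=-3535987/3610 = -979.50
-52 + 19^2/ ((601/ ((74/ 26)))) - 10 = -471049/7813 = -60.29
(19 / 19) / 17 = 1/17 = 0.06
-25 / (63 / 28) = -100/9 = -11.11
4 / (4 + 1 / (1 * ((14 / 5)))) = 56/61 = 0.92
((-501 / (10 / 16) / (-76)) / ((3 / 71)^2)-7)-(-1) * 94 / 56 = 47100967/7980 = 5902.38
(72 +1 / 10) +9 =811/10 = 81.10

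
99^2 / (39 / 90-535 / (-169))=49691070/18247 = 2723.25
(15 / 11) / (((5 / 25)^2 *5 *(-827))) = -75/9097 = -0.01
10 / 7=1.43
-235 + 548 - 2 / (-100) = 15651/50 = 313.02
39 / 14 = 2.79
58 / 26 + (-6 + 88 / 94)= -1731/611 = -2.83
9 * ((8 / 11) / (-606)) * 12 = -144/1111 = -0.13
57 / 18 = 19/6 = 3.17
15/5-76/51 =77/51 = 1.51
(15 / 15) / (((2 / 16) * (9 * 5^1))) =8/45 = 0.18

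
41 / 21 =1.95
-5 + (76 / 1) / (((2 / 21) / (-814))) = -649577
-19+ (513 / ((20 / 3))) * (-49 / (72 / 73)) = -614707/160 = -3841.92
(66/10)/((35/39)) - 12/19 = 22353/3325 = 6.72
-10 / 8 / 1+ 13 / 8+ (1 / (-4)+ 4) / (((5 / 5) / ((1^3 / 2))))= 9/4 = 2.25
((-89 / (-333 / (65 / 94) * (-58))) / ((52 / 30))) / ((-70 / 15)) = 2225/5648272 = 0.00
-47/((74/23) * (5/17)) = -18377/370 = -49.67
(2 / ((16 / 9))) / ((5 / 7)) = 63/40 = 1.58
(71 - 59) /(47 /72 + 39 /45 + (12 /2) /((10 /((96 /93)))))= 133920/23869 = 5.61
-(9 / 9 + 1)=-2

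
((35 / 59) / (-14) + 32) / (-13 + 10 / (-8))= -2514/1121 = -2.24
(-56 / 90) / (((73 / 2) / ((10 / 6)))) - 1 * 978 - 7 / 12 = -7715375/7884 = -978.61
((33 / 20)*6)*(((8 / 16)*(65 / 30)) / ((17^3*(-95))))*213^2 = -19463301/18669400 = -1.04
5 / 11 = 0.45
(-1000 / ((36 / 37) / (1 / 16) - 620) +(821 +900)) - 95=9100216/5591 = 1627.65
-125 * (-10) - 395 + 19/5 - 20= 4194/5 = 838.80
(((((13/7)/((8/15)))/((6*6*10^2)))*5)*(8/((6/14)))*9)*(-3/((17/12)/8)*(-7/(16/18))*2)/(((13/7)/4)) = 466.94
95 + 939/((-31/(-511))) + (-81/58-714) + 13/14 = 14858.89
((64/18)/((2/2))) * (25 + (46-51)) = 640/9 = 71.11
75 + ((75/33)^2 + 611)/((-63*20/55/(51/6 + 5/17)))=-422879/2618 = -161.53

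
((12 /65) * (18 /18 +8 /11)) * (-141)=-32148/715 = -44.96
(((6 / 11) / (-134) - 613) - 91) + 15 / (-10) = -705.50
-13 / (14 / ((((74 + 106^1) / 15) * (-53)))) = 4134/7 = 590.57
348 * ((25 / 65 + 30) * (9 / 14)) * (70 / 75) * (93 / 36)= 213063/13 = 16389.46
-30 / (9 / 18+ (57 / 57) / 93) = -1116/19 = -58.74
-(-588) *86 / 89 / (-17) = -50568/1513 = -33.42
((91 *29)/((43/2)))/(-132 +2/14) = -2842/3053 = -0.93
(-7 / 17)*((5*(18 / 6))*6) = -37.06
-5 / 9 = -0.56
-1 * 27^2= -729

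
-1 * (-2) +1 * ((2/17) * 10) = 54/17 = 3.18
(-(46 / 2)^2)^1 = -529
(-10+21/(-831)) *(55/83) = -152735/22991 = -6.64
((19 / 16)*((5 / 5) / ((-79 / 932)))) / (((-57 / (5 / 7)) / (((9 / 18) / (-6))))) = -1165/79632 = -0.01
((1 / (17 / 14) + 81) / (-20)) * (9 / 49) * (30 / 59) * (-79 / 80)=2967003/7863520 = 0.38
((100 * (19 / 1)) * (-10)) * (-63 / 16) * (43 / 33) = 97482.95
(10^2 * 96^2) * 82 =75571200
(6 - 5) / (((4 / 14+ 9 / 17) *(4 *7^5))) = 17/931588 = 0.00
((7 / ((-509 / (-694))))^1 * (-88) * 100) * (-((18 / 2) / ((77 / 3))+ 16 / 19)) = 968824000/9671 = 100178.26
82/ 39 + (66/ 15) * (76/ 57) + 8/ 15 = 1658/195 = 8.50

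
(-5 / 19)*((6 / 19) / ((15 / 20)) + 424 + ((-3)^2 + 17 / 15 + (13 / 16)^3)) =-507907553/4435968 = -114.50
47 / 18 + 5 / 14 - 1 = 124/63 = 1.97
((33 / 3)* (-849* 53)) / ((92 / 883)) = -4750607.18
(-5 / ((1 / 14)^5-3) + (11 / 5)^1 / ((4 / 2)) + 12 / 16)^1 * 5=113480827/6453884 = 17.58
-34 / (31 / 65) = -2210/31 = -71.29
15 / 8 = 1.88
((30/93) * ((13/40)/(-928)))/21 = -13/2416512 = 0.00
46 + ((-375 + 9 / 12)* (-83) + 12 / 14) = 871069/28 = 31109.61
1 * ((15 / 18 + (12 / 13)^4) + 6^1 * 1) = 1295417/171366 = 7.56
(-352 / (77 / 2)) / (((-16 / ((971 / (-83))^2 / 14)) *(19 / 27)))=50913414/6413659 = 7.94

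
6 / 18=1/3 = 0.33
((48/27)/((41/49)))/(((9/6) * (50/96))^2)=3.48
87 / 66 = 29/22 = 1.32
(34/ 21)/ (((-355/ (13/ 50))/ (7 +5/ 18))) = -28951/3354750 = -0.01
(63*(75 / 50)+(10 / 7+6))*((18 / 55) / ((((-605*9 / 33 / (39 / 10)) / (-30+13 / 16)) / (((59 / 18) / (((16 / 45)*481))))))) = 353863179/802278400 = 0.44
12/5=2.40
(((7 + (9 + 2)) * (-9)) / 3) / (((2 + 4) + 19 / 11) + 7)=-11/3 = -3.67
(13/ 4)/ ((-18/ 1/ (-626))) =4069/36 = 113.03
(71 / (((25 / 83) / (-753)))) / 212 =-4437429/5300 = -837.25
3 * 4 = 12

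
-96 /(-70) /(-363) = -16/4235 = 0.00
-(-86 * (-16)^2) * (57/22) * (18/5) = 11294208/55 = 205349.24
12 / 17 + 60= 1032/17 = 60.71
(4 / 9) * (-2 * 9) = -8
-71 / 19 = -3.74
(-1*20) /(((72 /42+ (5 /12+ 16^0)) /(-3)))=5040/263 = 19.16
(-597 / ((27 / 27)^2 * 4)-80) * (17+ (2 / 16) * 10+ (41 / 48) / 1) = -840889/192 = -4379.63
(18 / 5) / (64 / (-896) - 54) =-252/3785 = -0.07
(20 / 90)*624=416/3 = 138.67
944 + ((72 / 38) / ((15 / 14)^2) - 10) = 935.65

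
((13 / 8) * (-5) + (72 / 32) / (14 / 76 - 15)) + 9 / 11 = -369533/49544 = -7.46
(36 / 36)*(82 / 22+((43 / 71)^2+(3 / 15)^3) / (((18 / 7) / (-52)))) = -80096069/20794125 = -3.85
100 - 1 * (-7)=107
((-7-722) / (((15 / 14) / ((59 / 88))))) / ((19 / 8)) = -192.07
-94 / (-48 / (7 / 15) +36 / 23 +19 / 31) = 0.93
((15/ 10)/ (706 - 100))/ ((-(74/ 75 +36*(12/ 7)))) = -525/13298872 = 0.00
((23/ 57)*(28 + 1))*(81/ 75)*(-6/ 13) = -36018/6175 = -5.83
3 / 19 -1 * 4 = -73/19 = -3.84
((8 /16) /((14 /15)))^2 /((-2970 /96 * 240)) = -1/25872 = 0.00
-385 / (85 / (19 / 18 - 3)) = 2695/306 = 8.81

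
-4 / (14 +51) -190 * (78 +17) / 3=-1173262/195 = -6016.73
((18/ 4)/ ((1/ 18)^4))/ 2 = 236196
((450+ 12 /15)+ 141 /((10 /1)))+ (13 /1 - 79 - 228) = 1709/10 = 170.90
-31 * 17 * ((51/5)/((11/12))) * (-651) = 209963124/55 = 3817511.35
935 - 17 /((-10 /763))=22321/10 = 2232.10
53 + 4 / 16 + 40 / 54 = 53.99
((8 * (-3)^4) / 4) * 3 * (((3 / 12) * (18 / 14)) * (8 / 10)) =4374/35 = 124.97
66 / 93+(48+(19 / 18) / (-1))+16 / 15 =135931/2790 = 48.72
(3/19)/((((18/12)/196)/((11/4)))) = 1078/19 = 56.74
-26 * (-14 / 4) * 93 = 8463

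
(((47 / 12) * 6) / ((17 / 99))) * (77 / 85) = 358281/2890 = 123.97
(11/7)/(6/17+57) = 187/6825 = 0.03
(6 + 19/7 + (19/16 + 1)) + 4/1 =1669/112 = 14.90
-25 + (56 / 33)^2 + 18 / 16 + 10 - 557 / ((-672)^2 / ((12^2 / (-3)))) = -37347881/3415104 = -10.94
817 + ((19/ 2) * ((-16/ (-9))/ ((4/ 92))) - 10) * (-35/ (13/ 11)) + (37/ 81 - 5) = -842021/81 = -10395.32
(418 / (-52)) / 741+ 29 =28.99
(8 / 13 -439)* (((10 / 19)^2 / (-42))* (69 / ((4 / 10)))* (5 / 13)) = 81923125/427063 = 191.83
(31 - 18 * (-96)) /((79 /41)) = 72119/79 = 912.90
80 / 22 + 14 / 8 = 237/44 = 5.39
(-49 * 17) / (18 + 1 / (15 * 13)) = -162435/3511 = -46.26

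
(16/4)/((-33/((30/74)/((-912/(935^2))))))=397375/8436 = 47.10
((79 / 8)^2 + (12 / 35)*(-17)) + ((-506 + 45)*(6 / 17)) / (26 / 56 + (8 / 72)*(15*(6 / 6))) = 104517737/6816320 = 15.33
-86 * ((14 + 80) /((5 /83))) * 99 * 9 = -597836052/5 = -119567210.40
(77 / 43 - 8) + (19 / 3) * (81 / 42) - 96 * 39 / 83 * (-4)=9315597/49966 = 186.44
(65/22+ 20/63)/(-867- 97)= -4535/1336104 = 0.00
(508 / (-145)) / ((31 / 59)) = -29972/4495 = -6.67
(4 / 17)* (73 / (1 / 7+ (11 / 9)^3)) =8.73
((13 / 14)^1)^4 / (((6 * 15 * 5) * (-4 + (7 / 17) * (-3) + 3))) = -485537/656913600 = 0.00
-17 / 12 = -1.42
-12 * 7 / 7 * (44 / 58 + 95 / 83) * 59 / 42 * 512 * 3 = -830297088/16849 = -49278.72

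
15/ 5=3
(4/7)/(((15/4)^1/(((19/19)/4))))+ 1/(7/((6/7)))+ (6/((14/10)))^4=337.52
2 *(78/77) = 156/77 = 2.03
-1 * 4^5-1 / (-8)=-8191/8 = -1023.88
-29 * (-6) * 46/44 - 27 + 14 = 1858/11 = 168.91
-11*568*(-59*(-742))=-273524944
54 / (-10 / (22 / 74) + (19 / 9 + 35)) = 2673/172 = 15.54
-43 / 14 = -3.07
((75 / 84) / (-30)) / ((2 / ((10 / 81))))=-25/13608 = 0.00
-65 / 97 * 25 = -1625/97 = -16.75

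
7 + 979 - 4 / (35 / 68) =34238/35 = 978.23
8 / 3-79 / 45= 41/45 = 0.91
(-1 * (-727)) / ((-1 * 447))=-727/447 = -1.63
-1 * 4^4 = -256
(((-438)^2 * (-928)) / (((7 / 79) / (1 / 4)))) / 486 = -195339824/189 = -1033544.04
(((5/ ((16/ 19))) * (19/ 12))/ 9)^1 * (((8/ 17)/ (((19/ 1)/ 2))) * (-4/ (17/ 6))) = -190/2601 = -0.07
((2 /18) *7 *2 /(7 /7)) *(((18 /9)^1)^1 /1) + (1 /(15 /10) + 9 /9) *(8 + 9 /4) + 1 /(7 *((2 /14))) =763/36 = 21.19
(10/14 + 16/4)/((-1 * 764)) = -33/5348 = -0.01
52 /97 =0.54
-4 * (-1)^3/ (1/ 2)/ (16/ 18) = 9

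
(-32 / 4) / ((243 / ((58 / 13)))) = -464/3159 = -0.15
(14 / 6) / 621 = 7/1863 = 0.00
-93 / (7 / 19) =-252.43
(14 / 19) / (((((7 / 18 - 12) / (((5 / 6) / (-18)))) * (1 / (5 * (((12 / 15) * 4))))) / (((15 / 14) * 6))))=1200/3971 = 0.30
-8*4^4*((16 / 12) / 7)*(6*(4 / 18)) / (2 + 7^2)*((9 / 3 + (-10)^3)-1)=32702464/3213 = 10178.17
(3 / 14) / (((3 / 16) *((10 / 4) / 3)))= 48/35 = 1.37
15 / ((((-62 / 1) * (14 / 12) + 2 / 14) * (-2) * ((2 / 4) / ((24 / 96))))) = 315/6064 = 0.05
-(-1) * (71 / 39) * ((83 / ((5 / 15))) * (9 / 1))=53037/13 = 4079.77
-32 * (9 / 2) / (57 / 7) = -336/19 = -17.68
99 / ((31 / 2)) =6.39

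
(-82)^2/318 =3362/159 = 21.14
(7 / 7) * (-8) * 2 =-16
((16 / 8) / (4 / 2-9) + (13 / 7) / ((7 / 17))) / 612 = 23/3332 = 0.01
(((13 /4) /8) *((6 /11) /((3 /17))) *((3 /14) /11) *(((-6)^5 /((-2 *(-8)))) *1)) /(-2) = 161109/27104 = 5.94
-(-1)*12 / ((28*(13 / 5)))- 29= -2624/91 = -28.84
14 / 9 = 1.56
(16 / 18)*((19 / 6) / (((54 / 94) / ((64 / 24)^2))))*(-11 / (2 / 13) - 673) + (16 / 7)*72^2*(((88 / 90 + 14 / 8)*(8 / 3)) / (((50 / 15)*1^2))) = -95872384/1148175 = -83.50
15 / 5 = 3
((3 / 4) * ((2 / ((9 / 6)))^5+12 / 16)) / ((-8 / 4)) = -4825/2592 = -1.86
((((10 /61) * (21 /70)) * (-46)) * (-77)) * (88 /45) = 311696/915 = 340.65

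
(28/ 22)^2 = 196/121 = 1.62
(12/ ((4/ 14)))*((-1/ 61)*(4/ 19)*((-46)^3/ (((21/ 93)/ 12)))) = 869015808/1159 = 749797.94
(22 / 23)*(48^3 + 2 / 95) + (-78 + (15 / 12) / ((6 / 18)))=105709.42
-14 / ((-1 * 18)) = 7/9 = 0.78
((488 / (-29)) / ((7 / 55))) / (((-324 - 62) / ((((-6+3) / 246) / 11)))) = -610/1606339 = 0.00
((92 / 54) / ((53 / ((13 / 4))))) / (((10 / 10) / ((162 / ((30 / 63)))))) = 18837/530 = 35.54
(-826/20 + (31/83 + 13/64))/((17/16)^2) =-4326452/119935 = -36.07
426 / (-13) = -426/13 = -32.77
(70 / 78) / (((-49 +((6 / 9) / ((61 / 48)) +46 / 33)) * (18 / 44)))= -103334/2217735 = -0.05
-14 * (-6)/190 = 42/95 = 0.44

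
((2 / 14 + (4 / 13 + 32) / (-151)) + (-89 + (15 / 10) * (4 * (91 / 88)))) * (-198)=450913059/27482 = 16407.58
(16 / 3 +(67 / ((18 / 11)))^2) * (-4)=-544897/81 = -6727.12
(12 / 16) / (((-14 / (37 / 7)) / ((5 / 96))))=-185/12544 = -0.01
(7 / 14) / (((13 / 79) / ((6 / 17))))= 237/221 = 1.07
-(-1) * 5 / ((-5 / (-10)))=10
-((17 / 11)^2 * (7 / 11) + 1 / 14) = -29653/18634 = -1.59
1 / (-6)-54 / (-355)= -31/2130 = -0.01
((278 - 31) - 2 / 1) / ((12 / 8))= 163.33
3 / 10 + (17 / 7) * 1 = 191/70 = 2.73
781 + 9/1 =790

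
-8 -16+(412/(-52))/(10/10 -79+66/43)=-1021427/42744 = -23.90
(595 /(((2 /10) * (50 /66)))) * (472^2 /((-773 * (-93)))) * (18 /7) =749890944/23963 = 31293.70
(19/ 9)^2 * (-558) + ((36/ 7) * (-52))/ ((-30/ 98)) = -72598/45 = -1613.29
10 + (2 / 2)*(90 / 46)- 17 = -116/23 = -5.04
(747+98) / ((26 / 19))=1235/2 = 617.50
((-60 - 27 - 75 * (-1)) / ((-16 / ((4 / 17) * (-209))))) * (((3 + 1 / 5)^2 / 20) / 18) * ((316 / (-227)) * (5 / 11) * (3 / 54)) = 96064/2604825 = 0.04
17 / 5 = 3.40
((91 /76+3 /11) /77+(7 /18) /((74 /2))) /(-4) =-634559/85743504 = -0.01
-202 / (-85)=202/85 = 2.38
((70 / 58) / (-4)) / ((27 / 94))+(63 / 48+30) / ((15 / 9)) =1111049/62640 = 17.74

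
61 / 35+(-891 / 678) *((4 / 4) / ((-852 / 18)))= 1988797/1123220 = 1.77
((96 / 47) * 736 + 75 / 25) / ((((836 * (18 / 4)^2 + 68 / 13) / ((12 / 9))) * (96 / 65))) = 3988231/49664712 = 0.08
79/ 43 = 1.84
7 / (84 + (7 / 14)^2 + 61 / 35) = 980/12039 = 0.08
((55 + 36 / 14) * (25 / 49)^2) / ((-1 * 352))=-251875/5916064 = -0.04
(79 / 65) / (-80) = -79/5200 = -0.02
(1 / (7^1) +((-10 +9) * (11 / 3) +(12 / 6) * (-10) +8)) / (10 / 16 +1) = -2608/273 = -9.55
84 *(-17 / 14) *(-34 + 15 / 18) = 3383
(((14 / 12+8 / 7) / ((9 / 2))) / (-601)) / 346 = -97/39301794 = 0.00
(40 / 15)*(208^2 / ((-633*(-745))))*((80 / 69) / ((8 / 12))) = 2768896/6507873 = 0.43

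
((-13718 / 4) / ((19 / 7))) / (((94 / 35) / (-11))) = 972895/188 = 5174.97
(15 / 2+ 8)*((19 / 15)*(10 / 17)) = 589/51 = 11.55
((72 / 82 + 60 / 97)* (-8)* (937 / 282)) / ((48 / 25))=-11618800/560757 = -20.72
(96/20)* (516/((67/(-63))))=-2328.93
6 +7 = 13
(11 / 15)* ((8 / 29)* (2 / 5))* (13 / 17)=2288/36975 = 0.06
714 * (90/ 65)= 12852/13 = 988.62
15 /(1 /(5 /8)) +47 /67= 5401/536 = 10.08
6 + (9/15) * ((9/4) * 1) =147/20 = 7.35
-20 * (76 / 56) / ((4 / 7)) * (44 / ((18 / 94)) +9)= -204155/18 = -11341.94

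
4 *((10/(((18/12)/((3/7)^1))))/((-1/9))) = -720/7 = -102.86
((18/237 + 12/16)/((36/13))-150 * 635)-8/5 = -601988227/6320 = -95251.30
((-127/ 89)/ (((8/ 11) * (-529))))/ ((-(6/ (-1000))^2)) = -103.03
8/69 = 0.12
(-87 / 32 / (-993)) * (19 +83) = 1479/5296 = 0.28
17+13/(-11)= 174/11 = 15.82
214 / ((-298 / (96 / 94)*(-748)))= 1284/1309561 = 0.00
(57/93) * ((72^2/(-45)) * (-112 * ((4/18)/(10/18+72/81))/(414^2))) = 68096/9593415 = 0.01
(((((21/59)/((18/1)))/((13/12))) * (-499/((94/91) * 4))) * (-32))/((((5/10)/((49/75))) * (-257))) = -0.36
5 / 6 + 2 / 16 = 23/24 = 0.96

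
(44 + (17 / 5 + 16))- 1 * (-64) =637/5 = 127.40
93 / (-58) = -93/58 = -1.60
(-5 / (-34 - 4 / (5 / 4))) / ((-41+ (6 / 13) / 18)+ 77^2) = 325/14237246 = 0.00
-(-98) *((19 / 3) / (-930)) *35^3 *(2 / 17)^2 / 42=-2280950/241893 = -9.43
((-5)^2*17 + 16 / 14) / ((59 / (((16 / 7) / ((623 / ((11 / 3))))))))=525008/5403279 = 0.10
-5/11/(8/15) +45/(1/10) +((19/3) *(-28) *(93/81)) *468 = -75111667/792 = -94837.96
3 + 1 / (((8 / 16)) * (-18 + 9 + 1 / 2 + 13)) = 31/9 = 3.44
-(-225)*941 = 211725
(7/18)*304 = 1064/9 = 118.22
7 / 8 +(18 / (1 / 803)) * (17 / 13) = 1965835/104 = 18902.26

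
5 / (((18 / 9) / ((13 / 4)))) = 65/8 = 8.12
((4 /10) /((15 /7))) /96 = 7/3600 = 0.00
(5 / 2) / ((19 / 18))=45/19 = 2.37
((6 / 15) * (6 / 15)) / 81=4/2025 = 0.00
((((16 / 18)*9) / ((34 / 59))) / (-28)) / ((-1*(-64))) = -59/7616 = -0.01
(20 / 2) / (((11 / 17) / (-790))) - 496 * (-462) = 2386372/11 = 216942.91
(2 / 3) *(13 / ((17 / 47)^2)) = 57434/867 = 66.24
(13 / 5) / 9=0.29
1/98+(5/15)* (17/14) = 61/147 = 0.41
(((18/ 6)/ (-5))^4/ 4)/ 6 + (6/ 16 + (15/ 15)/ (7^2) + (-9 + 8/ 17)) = -16927817/2082500 = -8.13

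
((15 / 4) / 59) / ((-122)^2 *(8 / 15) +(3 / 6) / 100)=2250/281010097 = 0.00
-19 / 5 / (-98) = 19/490 = 0.04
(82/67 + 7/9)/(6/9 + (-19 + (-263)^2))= 1207/41697852 = 0.00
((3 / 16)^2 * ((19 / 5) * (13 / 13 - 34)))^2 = 31843449/1638400 = 19.44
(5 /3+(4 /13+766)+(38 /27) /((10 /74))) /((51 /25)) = 6830365/17901 = 381.56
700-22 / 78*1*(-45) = 9265/13 = 712.69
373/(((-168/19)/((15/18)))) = -35435/1008 = -35.15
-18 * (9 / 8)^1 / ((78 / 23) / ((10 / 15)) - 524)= 0.04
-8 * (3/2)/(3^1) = -4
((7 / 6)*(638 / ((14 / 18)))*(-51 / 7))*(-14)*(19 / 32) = 927333/16 = 57958.31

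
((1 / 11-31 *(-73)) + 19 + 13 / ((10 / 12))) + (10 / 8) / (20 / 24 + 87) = 2297.71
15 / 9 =5/3 = 1.67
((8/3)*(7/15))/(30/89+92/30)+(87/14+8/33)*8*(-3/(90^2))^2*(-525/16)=332844007/910958400 = 0.37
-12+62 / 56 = -10.89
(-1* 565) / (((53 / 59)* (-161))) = 3.91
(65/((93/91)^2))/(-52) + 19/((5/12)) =7680863/172980 = 44.40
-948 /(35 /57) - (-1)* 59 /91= -702173/455 = -1543.24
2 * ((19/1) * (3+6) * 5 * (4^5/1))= 1751040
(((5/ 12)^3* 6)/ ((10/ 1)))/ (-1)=-0.04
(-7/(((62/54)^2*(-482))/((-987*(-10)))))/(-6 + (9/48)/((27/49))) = -725279184/37750963 = -19.21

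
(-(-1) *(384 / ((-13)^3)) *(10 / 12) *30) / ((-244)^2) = -600/8175037 = 0.00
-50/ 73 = -0.68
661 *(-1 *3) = -1983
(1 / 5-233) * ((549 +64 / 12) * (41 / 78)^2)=-271163791/7605 = -35655.99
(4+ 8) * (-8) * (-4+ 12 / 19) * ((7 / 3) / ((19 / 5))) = 71680/361 = 198.56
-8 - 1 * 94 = -102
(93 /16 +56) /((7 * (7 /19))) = 18791/784 = 23.97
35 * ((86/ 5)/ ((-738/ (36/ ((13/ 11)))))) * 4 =-52976/533 = -99.39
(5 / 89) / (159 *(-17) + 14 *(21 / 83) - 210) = -83/4298433 = 0.00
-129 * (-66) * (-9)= -76626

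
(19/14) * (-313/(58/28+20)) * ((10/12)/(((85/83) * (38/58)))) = -753391/31518 = -23.90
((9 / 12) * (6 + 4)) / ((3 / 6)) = 15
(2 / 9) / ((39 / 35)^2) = 2450/13689 = 0.18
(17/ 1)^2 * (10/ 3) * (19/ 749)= 24.44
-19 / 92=-0.21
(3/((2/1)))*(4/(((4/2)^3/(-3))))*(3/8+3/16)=-81/64 = -1.27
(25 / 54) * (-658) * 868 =-7139300/27 = -264418.52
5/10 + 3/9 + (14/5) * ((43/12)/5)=71/25 = 2.84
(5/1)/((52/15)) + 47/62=3547/1612 = 2.20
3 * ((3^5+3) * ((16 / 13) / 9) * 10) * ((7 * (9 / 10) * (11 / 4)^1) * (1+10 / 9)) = 479864/13 = 36912.62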